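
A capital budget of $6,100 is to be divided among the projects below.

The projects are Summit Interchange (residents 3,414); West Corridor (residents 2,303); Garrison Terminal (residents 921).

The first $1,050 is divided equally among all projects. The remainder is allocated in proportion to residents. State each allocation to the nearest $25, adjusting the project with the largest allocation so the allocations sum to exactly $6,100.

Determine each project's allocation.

Summit Interchange: $2,950 | West Corridor: $2,100 | Garrison Terminal: $1,050

First tranche $1,050 split equally: $350 each.
Remainder $5,050 by residents (total 6,638): Summit Interchange 2,597.27 → $2,600; West Corridor 1,752.06 → $1,750; Garrison Terminal 700.67 → $700.
Totals: Summit Interchange $350 + $2,600 = $2,950; West Corridor $350 + $1,750 = $2,100; Garrison Terminal $350 + $700 = $1,050.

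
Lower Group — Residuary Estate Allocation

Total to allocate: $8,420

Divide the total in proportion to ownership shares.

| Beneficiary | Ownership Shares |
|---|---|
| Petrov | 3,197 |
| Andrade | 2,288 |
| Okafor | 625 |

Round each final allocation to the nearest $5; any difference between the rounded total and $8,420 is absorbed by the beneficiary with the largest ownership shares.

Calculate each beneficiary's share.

Petrov: $4,405 | Andrade: $3,155 | Okafor: $860

Sum of ownership shares: 3,197 + 2,288 + 625 = 6,110.
Raw shares: Petrov 4,405.69; Andrade 3,153.02; Okafor 861.29.
At nearest $5: Petrov $4,405; Andrade $3,155; Okafor $860. Sum = $8,420.
Rounded total matches; no reconciliation needed.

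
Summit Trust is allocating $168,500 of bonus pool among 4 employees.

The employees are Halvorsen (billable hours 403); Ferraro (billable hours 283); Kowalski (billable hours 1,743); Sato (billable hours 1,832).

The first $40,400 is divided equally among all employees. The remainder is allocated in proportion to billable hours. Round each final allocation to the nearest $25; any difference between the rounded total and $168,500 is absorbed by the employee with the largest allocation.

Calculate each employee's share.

Halvorsen: $22,225 | Ferraro: $18,600 | Kowalski: $62,500 | Sato: $65,175

Equal tier: $40,400 ÷ 4 = $10,100 apiece.
Remainder $128,100 by billable hours (total 4,261): Halvorsen 12,115.54 → $12,125; Ferraro 8,507.93 → $8,500; Kowalski 52,400.45 → $52,400; Sato 55,076.09 → $55,075.
Totals: Halvorsen $10,100 + $12,125 = $22,225; Ferraro $10,100 + $8,500 = $18,600; Kowalski $10,100 + $52,400 = $62,500; Sato $10,100 + $55,075 = $65,175.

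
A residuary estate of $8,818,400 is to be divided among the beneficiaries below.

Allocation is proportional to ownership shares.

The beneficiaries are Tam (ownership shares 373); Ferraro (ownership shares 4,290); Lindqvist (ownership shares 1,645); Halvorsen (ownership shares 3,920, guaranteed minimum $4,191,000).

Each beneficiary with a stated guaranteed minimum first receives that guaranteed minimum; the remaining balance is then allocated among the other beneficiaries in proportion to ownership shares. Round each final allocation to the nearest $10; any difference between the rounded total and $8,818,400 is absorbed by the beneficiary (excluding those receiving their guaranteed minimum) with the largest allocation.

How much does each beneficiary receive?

Guaranteed amounts: Halvorsen $4,191,000. Remaining pool $4,627,400.
Remaining pool split over remaining ownership shares 6,308: Tam 273,624.00 → $273,620; Ferraro 3,147,042.80 → $3,147,040; Lindqvist 1,206,733.20 → $1,206,730.
Rounding difference +$10 applied to Ferraro → $3,147,050.

Tam: $273,620; Ferraro: $3,147,050; Lindqvist: $1,206,730; Halvorsen: $4,191,000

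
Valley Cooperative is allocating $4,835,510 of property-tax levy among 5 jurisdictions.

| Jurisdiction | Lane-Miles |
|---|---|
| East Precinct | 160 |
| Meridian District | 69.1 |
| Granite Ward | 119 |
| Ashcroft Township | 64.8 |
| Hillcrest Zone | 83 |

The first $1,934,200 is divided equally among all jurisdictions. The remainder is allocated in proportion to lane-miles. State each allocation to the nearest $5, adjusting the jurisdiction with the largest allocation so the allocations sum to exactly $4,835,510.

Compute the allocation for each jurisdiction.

East Precinct: $1,322,935 | Meridian District: $791,115 | Granite Ward: $1,083,060 | Ashcroft Township: $765,960 | Hillcrest Zone: $872,440

Equal tier: $1,934,200 ÷ 5 = $386,840 apiece.
Remainder $2,901,310 by lane-miles (total 495.9): East Precinct 936,095.18 → $936,095; Meridian District 404,276.11 → $404,275; Granite Ward 696,220.79 → $696,220; Ashcroft Township 379,118.55 → $379,120; Hillcrest Zone 485,599.37 → $485,600.
Totals: East Precinct $386,840 + $936,095 = $1,322,935; Meridian District $386,840 + $404,275 = $791,115; Granite Ward $386,840 + $696,220 = $1,083,060; Ashcroft Township $386,840 + $379,120 = $765,960; Hillcrest Zone $386,840 + $485,600 = $872,440.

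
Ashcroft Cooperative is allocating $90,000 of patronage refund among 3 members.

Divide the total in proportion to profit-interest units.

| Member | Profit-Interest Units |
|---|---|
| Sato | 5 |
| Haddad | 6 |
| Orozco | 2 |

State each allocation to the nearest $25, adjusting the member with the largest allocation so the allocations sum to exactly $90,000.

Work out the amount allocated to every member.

Combined profit-interest units = 13.
Pro-rata amounts: Sato 5/13 × $90,000 = 34,615.38; Haddad 6/13 × $90,000 = 41,538.46; Orozco 2/13 × $90,000 = 13,846.15.
At nearest $25: Sato $34,625; Haddad $41,550; Orozco $13,850. Sum = $90,025.
Difference $90,000 − $90,025 = −$25 applied to largest allocation (Haddad): Haddad becomes $41,525.

Sato: $34,625 · Haddad: $41,525 · Orozco: $13,850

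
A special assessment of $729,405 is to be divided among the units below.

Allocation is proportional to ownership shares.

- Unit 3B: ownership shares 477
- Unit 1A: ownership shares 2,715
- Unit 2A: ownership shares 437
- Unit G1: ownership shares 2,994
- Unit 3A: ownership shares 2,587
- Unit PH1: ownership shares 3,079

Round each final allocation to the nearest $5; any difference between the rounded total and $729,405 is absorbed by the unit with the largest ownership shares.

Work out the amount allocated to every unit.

Ownership shares total: 12,289.
Raw shares: Unit 3B 477/12,289 × $729,405 = 28,312.00; Unit 1A 2,715/12,289 × $729,405 = 161,146.93; Unit 2A 437/12,289 × $729,405 = 25,937.83; Unit G1 2,994/12,289 × $729,405 = 177,706.78; Unit 3A 2,587/12,289 × $729,405 = 153,549.58; Unit PH1 3,079/12,289 × $729,405 = 182,751.89.
After rounding ($5): Unit 3B $28,310; Unit 1A $161,145; Unit 2A $25,940; Unit G1 $177,705; Unit 3A $153,550; Unit PH1 $182,750. Sum = $729,400.
Difference $729,405 − $729,400 = +$5 applied to largest ownership shares (Unit PH1): Unit PH1 becomes $182,755.

Unit 3B: $28,310; Unit 1A: $161,145; Unit 2A: $25,940; Unit G1: $177,705; Unit 3A: $153,550; Unit PH1: $182,755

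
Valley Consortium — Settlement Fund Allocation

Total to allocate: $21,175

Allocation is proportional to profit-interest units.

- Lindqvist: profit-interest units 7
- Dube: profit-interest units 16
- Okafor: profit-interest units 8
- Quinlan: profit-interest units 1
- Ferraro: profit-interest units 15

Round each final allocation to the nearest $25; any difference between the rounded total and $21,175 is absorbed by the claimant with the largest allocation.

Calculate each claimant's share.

Sum of profit-interest units: 47.
Unrounded shares: Lindqvist 7/47 × $21,175 = 3,153.72; Dube 16/47 × $21,175 = 7,208.51; Okafor 8/47 × $21,175 = 3,604.26; Quinlan 1/47 × $21,175 = 450.53; Ferraro 15/47 × $21,175 = 6,757.98.
Rounded to nearest $25: Lindqvist $3,150; Dube $7,200; Okafor $3,600; Quinlan $450; Ferraro $6,750. Sum = $21,150.
Difference $21,175 − $21,150 = +$25 applied to largest allocation (Dube): Dube becomes $7,225.

Lindqvist: $3,150; Dube: $7,225; Okafor: $3,600; Quinlan: $450; Ferraro: $6,750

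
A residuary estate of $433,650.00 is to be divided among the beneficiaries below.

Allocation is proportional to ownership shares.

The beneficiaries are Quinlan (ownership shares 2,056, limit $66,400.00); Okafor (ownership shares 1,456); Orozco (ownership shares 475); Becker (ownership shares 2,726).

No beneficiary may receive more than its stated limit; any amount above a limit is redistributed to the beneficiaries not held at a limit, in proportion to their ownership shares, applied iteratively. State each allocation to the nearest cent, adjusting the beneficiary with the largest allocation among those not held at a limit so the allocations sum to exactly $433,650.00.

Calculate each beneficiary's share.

Quinlan: $66,400.00 | Okafor: $114,819.84 | Orozco: $37,458.40 | Becker: $214,971.76

Combined ownership shares = 6,713.
Pro-rata shares before constraints: Quinlan 132,814.5985; Okafor 94,055.4745; Orozco 30,684.3066; Becker 176,095.6204.
Held at cap: Quinlan ($66,400.00); remaining pool $367,250.00 reallocated over remaining ownership shares 4,657.
Redistributed shares: Okafor 114,819.8411 → $114,819.84; Orozco 37,458.3960 → $37,458.40; Becker 214,971.7629 → $214,971.76.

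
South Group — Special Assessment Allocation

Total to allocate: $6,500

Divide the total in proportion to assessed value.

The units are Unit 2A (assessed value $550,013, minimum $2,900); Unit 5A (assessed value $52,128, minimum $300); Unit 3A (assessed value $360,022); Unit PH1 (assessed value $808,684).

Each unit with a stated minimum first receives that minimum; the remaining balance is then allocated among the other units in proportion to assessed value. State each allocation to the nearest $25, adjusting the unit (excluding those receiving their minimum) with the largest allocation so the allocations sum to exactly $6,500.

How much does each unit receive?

Unit 2A: $2,900; Unit 5A: $300; Unit 3A: $1,025; Unit PH1: $2,275

Fund the minimums — Unit 2A $2,900; Unit 5A $300. Remaining pool $3,300.
Remaining pool split over remaining assessed value 1,168,706: Unit 3A 1,016.57 → $1,025; Unit PH1 2,283.43 → $2,275.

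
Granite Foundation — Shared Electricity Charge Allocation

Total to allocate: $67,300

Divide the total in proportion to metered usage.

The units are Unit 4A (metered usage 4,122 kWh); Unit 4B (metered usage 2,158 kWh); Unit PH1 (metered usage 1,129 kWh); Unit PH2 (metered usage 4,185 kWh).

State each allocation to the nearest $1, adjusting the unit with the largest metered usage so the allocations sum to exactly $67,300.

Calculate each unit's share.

Sum of metered usage: 11,594.
Raw shares: Unit 4A 4,122/11,594 × $67,300 = 23,927.08; Unit 4B 2,158/11,594 × $67,300 = 12,526.60; Unit PH1 1,129/11,594 × $67,300 = 6,553.54; Unit PH2 4,185/11,594 × $67,300 = 24,292.78.
Rounded to nearest $1: Unit 4A $23,927; Unit 4B $12,527; Unit PH1 $6,554; Unit PH2 $24,293. Sum = $67,301.
Difference $67,300 − $67,301 = −$1 applied to largest metered usage (Unit PH2): Unit PH2 becomes $24,292.

Unit 4A: $23,927 | Unit 4B: $12,527 | Unit PH1: $6,554 | Unit PH2: $24,292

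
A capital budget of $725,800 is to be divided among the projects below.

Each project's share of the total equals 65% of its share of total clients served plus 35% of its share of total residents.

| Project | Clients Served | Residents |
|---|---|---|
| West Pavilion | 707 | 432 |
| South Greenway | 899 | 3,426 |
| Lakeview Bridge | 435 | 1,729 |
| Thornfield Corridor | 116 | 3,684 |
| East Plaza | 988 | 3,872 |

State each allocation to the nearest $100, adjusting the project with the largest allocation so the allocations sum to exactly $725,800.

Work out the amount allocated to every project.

Clients served total 3,145; residents total 13,143.
Composite weights (65% clients served + 35% residents): West Pavilion 0.1576; South Greenway 0.2770; Lakeview Bridge 0.1359; Thornfield Corridor 0.1221; East Plaza 0.3073.
Proportional shares: West Pavilion 114,404.26; South Greenway 201,073.99; Lakeview Bridge 98,671.15; Thornfield Corridor 88,605.68; East Plaza 223,044.92.
At nearest $100: West Pavilion $114,400; South Greenway $201,100; Lakeview Bridge $98,700; Thornfield Corridor $88,600; East Plaza $223,000. Sum = $725,800.
Sum already equals the total — no adjustment.

West Pavilion: $114,400 · South Greenway: $201,100 · Lakeview Bridge: $98,700 · Thornfield Corridor: $88,600 · East Plaza: $223,000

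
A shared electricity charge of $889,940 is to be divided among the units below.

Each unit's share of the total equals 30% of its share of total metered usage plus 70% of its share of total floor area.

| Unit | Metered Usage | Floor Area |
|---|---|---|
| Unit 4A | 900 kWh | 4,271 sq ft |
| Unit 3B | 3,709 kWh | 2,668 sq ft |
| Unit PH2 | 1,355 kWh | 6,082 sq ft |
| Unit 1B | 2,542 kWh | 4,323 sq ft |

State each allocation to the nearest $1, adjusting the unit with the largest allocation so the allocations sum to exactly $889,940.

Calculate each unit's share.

Metered usage total 8,506; floor area total 17,344.
Composite weights (30% metered usage + 70% floor area): Unit 4A 0.2041; Unit 3B 0.2385; Unit PH2 0.2933; Unit 1B 0.2641.
Pro-rata amounts: Unit 4A 181,653.59; Unit 3B 212,244.85; Unit PH2 260,982.00; Unit 1B 235,059.57.
After rounding ($1): Unit 4A $181,654; Unit 3B $212,245; Unit PH2 $260,982; Unit 1B $235,060. Sum = $889,941.
Difference $889,940 − $889,941 = −$1 applied to largest allocation (Unit PH2): Unit PH2 becomes $260,981.

Unit 4A: $181,654 · Unit 3B: $212,245 · Unit PH2: $260,981 · Unit 1B: $235,060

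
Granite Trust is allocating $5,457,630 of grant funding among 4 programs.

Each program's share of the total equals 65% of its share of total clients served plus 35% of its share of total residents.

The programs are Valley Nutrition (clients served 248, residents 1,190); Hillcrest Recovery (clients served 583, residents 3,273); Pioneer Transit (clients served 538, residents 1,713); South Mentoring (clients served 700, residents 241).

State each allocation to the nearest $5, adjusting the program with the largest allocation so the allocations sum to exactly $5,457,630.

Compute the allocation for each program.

Valley Nutrition: $779,445 | Hillcrest Recovery: $1,973,885 | Pioneer Transit: $1,432,355 | South Mentoring: $1,271,945

Totals — clients served 2,069, residents 6,417.
Combined weights (65% clients served + 35% residents): Valley Nutrition 0.1428; Hillcrest Recovery 0.3617; Pioneer Transit 0.2625; South Mentoring 0.2331.
Proportional shares: Valley Nutrition 779,446.46; Hillcrest Recovery 1,973,883.49; Pioneer Transit 1,432,356.96; South Mentoring 1,271,943.09.
At nearest $5: Valley Nutrition $779,445; Hillcrest Recovery $1,973,885; Pioneer Transit $1,432,355; South Mentoring $1,271,945. Sum = $5,457,630.
Rounded total matches; no reconciliation needed.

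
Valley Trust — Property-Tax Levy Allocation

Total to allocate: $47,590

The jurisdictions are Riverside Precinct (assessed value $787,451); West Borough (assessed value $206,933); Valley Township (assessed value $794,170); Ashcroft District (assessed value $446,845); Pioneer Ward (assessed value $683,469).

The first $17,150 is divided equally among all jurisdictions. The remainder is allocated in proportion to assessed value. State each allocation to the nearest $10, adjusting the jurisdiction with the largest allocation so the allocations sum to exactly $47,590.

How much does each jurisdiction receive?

Riverside Precinct: $11,640 · West Borough: $5,590 · Valley Township: $11,710 · Ashcroft District: $8,090 · Pioneer Ward: $10,560

$17,150 shared equally gives $3,430 per jurisdiction.
Remainder $30,440 by assessed value (total 2,918,868): Riverside Precinct 8,212.09 → $8,210; West Borough 2,158.04 → $2,160; Valley Township 8,282.16 → $8,280; Ashcroft District 4,660.01 → $4,660; Pioneer Ward 7,127.69 → $7,130.
Totals: Riverside Precinct $3,430 + $8,210 = $11,640; West Borough $3,430 + $2,160 = $5,590; Valley Township $3,430 + $8,280 = $11,710; Ashcroft District $3,430 + $4,660 = $8,090; Pioneer Ward $3,430 + $7,130 = $10,560.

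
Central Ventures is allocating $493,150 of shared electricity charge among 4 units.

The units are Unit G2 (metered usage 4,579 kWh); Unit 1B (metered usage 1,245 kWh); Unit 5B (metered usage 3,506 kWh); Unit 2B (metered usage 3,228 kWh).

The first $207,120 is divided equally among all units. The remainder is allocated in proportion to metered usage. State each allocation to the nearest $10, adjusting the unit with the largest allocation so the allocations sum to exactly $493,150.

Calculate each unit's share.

First tranche $207,120 split equally: $51,780 each.
Remainder $286,030 by metered usage (total 12,558): Unit G2 104,294.58 → $104,290; Unit 1B 28,357.01 → $28,360; Unit 5B 79,855.17 → $79,860; Unit 2B 73,523.24 → $73,520.
Totals: Unit G2 $51,780 + $104,290 = $156,070; Unit 1B $51,780 + $28,360 = $80,140; Unit 5B $51,780 + $79,860 = $131,640; Unit 2B $51,780 + $73,520 = $125,300.

Unit G2: $156,070; Unit 1B: $80,140; Unit 5B: $131,640; Unit 2B: $125,300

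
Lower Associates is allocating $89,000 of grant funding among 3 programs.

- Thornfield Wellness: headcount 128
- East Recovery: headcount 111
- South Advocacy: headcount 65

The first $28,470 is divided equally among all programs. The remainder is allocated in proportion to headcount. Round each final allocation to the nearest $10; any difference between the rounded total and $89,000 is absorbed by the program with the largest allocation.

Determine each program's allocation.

Thornfield Wellness: $34,980; East Recovery: $31,590; South Advocacy: $22,430

$28,470 shared equally gives $9,490 per program.
Remainder $60,530 by headcount (total 304): Thornfield Wellness 25,486.32 → $25,490; East Recovery 22,101.41 → $22,100; South Advocacy 12,942.27 → $12,940.
Totals: Thornfield Wellness $9,490 + $25,490 = $34,980; East Recovery $9,490 + $22,100 = $31,590; South Advocacy $9,490 + $12,940 = $22,430.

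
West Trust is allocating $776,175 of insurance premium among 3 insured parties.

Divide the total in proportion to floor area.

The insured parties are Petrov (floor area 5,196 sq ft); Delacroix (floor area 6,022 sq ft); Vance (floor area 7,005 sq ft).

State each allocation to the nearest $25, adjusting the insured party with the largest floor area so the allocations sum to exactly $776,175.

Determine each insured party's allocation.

Combined floor area = 5,196 + 6,022 + 7,005 = 18,223.
Raw shares: Petrov 221,314.02; Delacroix 256,495.96; Vance 298,365.03.
At nearest $25: Petrov $221,325; Delacroix $256,500; Vance $298,375. Sum = $776,200.
Difference $776,175 − $776,200 = −$25 applied to largest floor area (Vance): Vance becomes $298,350.

Petrov: $221,325; Delacroix: $256,500; Vance: $298,350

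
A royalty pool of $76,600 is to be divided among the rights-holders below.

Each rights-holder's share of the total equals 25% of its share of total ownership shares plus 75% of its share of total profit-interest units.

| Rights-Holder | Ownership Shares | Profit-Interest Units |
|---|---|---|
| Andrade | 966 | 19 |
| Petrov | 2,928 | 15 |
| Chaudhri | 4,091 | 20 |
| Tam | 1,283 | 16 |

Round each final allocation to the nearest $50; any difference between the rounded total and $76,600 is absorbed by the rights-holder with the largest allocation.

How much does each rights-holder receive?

Totals — ownership shares 9,268, profit-interest units 70.
Blended shares (25% ownership shares + 75% profit-interest units): Andrade 0.2296; Petrov 0.2397; Chaudhri 0.3246; Tam 0.2060.
Raw shares: Andrade 17,589.57; Petrov 18,360.69; Chaudhri 24,867.31; Tam 15,782.43.
After rounding ($50): Andrade $17,600; Petrov $18,350; Chaudhri $24,850; Tam $15,800. Sum = $76,600.
Sum already equals the total — no adjustment.

Andrade: $17,600; Petrov: $18,350; Chaudhri: $24,850; Tam: $15,800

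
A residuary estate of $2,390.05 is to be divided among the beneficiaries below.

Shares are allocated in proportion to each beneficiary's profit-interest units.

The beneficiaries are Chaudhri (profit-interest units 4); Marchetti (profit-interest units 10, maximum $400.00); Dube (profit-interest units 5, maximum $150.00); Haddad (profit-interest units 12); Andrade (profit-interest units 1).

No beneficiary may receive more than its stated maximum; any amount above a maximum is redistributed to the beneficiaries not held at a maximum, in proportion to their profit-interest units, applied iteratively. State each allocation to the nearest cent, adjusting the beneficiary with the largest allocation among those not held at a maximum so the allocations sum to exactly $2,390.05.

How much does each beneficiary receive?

Chaudhri: $432.95 · Marchetti: $400.00 · Dube: $150.00 · Haddad: $1,298.86 · Andrade: $108.24

Sum of profit-interest units: 32.
Proportional shares (ignoring caps): Chaudhri 298.7563; Marchetti 746.8906; Dube 373.4453; Haddad 896.2687; Andrade 74.6891.
Capped: Marchetti ($400.00), Dube ($150.00); remaining pool $1,840.05 reallocated over remaining profit-interest units 17.
Shares after redistribution: Chaudhri 432.9529 → $432.95; Haddad 1,298.8588 → $1,298.86; Andrade 108.2382 → $108.24.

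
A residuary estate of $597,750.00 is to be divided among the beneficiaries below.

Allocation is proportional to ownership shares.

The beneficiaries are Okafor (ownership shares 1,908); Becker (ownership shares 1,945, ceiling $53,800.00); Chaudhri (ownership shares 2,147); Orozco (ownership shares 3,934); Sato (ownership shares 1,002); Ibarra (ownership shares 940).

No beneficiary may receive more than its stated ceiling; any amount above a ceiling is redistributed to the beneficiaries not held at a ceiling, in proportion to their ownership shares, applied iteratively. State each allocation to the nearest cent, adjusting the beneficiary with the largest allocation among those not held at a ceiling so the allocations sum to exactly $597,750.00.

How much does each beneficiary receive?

Ownership shares total: 11,876.
Proportional shares (ignoring caps): Okafor 96,034.6076; Becker 97,896.9139; Chaudhri 108,064.0999; Orozco 198,008.4624; Sato 50,433.2688; Ibarra 47,312.6474.
Cap binds for Becker ($53,800.00); balance $543,950.00 reallocated over remaining ownership shares 9,931.
Shares after redistribution: Okafor 104,506.7566 → $104,506.76; Chaudhri 117,597.4877 → $117,597.49; Orozco 215,476.7194 → $215,476.72; Sato 54,882.4791 → $54,882.48; Ibarra 51,486.5572 → $51,486.56.
Rounding difference −$0.01 applied to Orozco → $215,476.71.

Okafor: $104,506.76; Becker: $53,800.00; Chaudhri: $117,597.49; Orozco: $215,476.71; Sato: $54,882.48; Ibarra: $51,486.56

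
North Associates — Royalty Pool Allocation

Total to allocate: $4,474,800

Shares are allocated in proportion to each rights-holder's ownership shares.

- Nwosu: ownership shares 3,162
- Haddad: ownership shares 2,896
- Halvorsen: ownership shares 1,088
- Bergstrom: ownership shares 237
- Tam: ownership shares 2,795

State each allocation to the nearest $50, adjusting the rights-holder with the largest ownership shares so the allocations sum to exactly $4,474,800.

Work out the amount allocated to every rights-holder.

Nwosu: $1,390,150 · Haddad: $1,273,250 · Halvorsen: $478,350 · Bergstrom: $104,200 · Tam: $1,228,850

Sum of ownership shares: 10,178.
Unrounded shares: Nwosu 3,162/10,178 × $4,474,800 = 1,390,186.44; Haddad 2,896/10,178 × $4,474,800 = 1,273,238.44; Halvorsen 1,088/10,178 × $4,474,800 = 478,343.72; Bergstrom 237/10,178 × $4,474,800 = 104,198.03; Tam 2,795/10,178 × $4,474,800 = 1,228,833.37.
Rounded to nearest $50: Nwosu $1,390,200; Haddad $1,273,250; Halvorsen $478,350; Bergstrom $104,200; Tam $1,228,850. Sum = $4,474,850.
Difference $4,474,800 − $4,474,850 = −$50 applied to largest ownership shares (Nwosu): Nwosu becomes $1,390,150.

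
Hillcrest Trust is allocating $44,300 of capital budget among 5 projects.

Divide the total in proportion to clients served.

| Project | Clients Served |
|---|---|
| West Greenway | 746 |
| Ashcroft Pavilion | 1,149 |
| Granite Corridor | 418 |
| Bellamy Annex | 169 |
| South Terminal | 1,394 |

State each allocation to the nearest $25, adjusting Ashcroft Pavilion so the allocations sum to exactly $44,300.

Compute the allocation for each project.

Sum of clients served: 3,876.
Pro-rata amounts: West Greenway 746/3,876 × $44,300 = 8,526.26; Ashcroft Pavilion 1,149/3,876 × $44,300 = 13,132.28; Granite Corridor 418/3,876 × $44,300 = 4,777.45; Bellamy Annex 169/3,876 × $44,300 = 1,931.55; South Terminal 1,394/3,876 × $44,300 = 15,932.46.
At nearest $25: West Greenway $8,525; Ashcroft Pavilion $13,125; Granite Corridor $4,775; Bellamy Annex $1,925; South Terminal $15,925. Sum = $44,275.
Difference $44,300 − $44,275 = +$25 applied to Ashcroft Pavilion: Ashcroft Pavilion becomes $13,150.

West Greenway: $8,525; Ashcroft Pavilion: $13,150; Granite Corridor: $4,775; Bellamy Annex: $1,925; South Terminal: $15,925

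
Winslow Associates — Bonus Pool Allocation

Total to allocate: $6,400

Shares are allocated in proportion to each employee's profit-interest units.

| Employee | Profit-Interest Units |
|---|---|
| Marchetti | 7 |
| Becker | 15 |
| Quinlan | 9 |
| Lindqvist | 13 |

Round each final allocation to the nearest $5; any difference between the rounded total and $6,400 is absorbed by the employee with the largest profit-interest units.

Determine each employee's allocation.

Marchetti: $1,020; Becker: $2,180; Quinlan: $1,310; Lindqvist: $1,890

Combined profit-interest units = 7 + 15 + 9 + 13 = 44.
Raw shares: Marchetti 1,018.18; Becker 2,181.82; Quinlan 1,309.09; Lindqvist 1,890.91.
Rounded to nearest $5: Marchetti $1,020; Becker $2,180; Quinlan $1,310; Lindqvist $1,890. Sum = $6,400.
No rounding difference to absorb.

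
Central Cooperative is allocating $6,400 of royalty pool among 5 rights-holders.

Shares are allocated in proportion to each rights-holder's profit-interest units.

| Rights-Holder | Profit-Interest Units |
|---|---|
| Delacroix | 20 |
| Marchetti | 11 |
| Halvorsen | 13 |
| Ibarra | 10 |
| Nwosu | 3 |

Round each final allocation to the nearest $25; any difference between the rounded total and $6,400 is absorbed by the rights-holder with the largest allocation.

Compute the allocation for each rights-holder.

Delacroix: $2,275 · Marchetti: $1,225 · Halvorsen: $1,450 · Ibarra: $1,125 · Nwosu: $325

Profit-interest units total: 57.
Unrounded shares: Delacroix 20/57 × $6,400 = 2,245.61; Marchetti 11/57 × $6,400 = 1,235.09; Halvorsen 13/57 × $6,400 = 1,459.65; Ibarra 10/57 × $6,400 = 1,122.81; Nwosu 3/57 × $6,400 = 336.84.
After rounding ($25): Delacroix $2,250; Marchetti $1,225; Halvorsen $1,450; Ibarra $1,125; Nwosu $325. Sum = $6,375.
Difference $6,400 − $6,375 = +$25 applied to largest allocation (Delacroix): Delacroix becomes $2,275.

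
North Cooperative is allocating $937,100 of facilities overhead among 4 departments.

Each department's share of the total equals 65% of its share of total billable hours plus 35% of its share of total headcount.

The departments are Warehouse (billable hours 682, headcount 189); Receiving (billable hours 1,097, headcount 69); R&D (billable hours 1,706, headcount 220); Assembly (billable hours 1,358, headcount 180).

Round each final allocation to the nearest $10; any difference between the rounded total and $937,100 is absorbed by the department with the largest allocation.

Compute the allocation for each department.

Warehouse: $179,990; Receiving: $172,370; R&D: $324,220; Assembly: $260,520

Billable hours total 4,843; headcount total 658.
Composite weights (65% billable hours + 35% headcount): Warehouse 0.1921; Receiving 0.1839; R&D 0.3460; Assembly 0.2780.
Unrounded shares: Warehouse 179,985.13; Receiving 172,365.72; R&D 324,228.09; Assembly 260,521.05.
At nearest $10: Warehouse $179,990; Receiving $172,370; R&D $324,230; Assembly $260,520. Sum = $937,110.
Difference $937,100 − $937,110 = −$10 applied to largest allocation (R&D): R&D becomes $324,220.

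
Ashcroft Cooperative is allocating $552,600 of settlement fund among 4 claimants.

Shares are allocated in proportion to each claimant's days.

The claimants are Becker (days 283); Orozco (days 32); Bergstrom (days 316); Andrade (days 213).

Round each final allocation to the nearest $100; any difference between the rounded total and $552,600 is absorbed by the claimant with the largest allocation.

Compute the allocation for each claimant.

Sum of days: 844.
Proportional shares: Becker 283/844 × $552,600 = 185,291.23; Orozco 32/844 × $552,600 = 20,951.66; Bergstrom 316/844 × $552,600 = 206,897.63; Andrade 213/844 × $552,600 = 139,459.48.
Rounded to nearest $100: Becker $185,300; Orozco $21,000; Bergstrom $206,900; Andrade $139,500. Sum = $552,700.
Difference $552,600 − $552,700 = −$100 applied to largest allocation (Bergstrom): Bergstrom becomes $206,800.

Becker: $185,300 · Orozco: $21,000 · Bergstrom: $206,800 · Andrade: $139,500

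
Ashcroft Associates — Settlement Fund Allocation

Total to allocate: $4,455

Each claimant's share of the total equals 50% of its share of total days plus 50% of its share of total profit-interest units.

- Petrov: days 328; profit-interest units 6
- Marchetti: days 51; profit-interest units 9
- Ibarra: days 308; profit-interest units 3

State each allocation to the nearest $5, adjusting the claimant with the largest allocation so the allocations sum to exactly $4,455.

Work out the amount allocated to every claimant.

Petrov: $1,805 | Marchetti: $1,280 | Ibarra: $1,370

Days total 687; profit-interest units total 18.
Combined weights (50% days + 50% profit-interest units): Petrov 0.4054; Marchetti 0.2871; Ibarra 0.3075.
Pro-rata amounts: Petrov 1,805.99; Marchetti 1,279.11; Ibarra 1,369.90.
Rounded to nearest $5: Petrov $1,805; Marchetti $1,280; Ibarra $1,370. Sum = $4,455.
Sum already equals the total — no adjustment.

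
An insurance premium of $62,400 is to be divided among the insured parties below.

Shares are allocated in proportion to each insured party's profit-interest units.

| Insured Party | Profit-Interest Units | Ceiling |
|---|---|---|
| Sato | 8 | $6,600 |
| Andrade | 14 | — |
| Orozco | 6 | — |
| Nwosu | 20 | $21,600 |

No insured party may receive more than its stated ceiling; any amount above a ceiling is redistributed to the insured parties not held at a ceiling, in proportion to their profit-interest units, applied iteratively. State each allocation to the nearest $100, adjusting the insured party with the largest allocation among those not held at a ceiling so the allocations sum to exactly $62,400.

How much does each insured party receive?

Sato: $6,600 · Andrade: $23,900 · Orozco: $10,300 · Nwosu: $21,600

Sum of profit-interest units: 48.
Proportional shares (ignoring caps): Sato 10,400.00; Andrade 18,200.00; Orozco 7,800.00; Nwosu 26,000.00.
Capped: Sato ($6,600), Nwosu ($21,600); balance $34,200 reallocated over remaining profit-interest units 20.
Remaining shares: Andrade 23,940.00 → $23,900; Orozco 10,260.00 → $10,300.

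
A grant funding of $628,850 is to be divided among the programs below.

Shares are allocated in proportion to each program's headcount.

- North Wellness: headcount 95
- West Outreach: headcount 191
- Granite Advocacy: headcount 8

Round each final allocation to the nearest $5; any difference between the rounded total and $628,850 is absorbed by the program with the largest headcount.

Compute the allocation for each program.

North Wellness: $203,200; West Outreach: $408,540; Granite Advocacy: $17,110

Combined headcount = 95 + 191 + 8 = 294.
Proportional shares: North Wellness 203,199.83; West Outreach 408,538.61; Granite Advocacy 17,111.56.
Rounded to nearest $5: North Wellness $203,200; West Outreach $408,540; Granite Advocacy $17,110. Sum = $628,850.
Sum already equals the total — no adjustment.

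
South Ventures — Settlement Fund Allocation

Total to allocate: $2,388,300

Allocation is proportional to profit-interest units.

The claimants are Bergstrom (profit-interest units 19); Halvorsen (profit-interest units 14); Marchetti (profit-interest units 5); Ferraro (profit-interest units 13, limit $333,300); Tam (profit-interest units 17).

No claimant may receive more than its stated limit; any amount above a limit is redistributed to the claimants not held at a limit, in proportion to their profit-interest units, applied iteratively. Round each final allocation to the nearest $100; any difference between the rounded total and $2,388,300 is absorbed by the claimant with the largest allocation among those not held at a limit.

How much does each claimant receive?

Bergstrom: $709,900; Halvorsen: $523,100; Marchetti: $186,800; Ferraro: $333,300; Tam: $635,200

Sum of profit-interest units: 68.
Unconstrained shares: Bergstrom 667,319.12; Halvorsen 491,708.82; Marchetti 175,610.29; Ferraro 456,586.76; Tam 597,075.00.
Held at cap: Ferraro ($333,300); remaining pool $2,055,000 reallocated over remaining profit-interest units 55.
Shares after redistribution: Bergstrom 709,909.09 → $709,900; Halvorsen 523,090.91 → $523,100; Marchetti 186,818.18 → $186,800; Tam 635,181.82 → $635,200.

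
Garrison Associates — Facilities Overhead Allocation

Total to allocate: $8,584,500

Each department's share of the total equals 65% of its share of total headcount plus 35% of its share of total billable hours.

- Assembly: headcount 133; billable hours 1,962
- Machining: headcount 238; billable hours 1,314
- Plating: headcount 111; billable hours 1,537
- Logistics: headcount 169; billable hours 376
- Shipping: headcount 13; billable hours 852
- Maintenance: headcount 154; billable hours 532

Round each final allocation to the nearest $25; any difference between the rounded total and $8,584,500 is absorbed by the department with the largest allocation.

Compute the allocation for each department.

Assembly: $1,804,100; Machining: $2,224,150; Plating: $1,459,750; Logistics: $1,324,700; Shipping: $478,125; Maintenance: $1,293,675

Headcount total 818; billable hours total 6,573.
Combined weights (65% headcount + 35% billable hours): Assembly 0.2102; Machining 0.2591; Plating 0.1700; Logistics 0.1543; Shipping 0.0557; Maintenance 0.1507.
Raw shares: Assembly 1,804,096.54; Machining 2,224,139.70; Plating 1,459,754.05; Logistics 1,324,693.53; Shipping 478,135.06; Maintenance 1,293,681.12.
Rounded to nearest $25: Assembly $1,804,100; Machining $2,224,150; Plating $1,459,750; Logistics $1,324,700; Shipping $478,125; Maintenance $1,293,675. Sum = $8,584,500.
Sum already equals the total — no adjustment.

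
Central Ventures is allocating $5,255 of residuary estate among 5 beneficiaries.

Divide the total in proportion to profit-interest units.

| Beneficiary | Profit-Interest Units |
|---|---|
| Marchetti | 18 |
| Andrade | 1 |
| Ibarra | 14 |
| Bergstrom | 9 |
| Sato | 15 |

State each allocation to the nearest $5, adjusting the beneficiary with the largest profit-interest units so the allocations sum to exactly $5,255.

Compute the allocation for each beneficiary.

Marchetti: $1,660 | Andrade: $90 | Ibarra: $1,290 | Bergstrom: $830 | Sato: $1,385

Profit-interest units total: 18 + 1 + 14 + 9 + 15 = 57.
Proportional shares: Marchetti 1,659.47; Andrade 92.19; Ibarra 1,290.70; Bergstrom 829.74; Sato 1,382.89.
Rounded to nearest $5: Marchetti $1,660; Andrade $90; Ibarra $1,290; Bergstrom $830; Sato $1,385. Sum = $5,255.
Sum already equals the total — no adjustment.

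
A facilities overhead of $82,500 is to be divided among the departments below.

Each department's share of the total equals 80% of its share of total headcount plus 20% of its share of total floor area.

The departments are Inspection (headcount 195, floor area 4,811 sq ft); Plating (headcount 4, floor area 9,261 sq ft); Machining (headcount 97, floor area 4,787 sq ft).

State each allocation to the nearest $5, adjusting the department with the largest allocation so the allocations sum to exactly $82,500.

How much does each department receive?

Totals — headcount 296, floor area 18,859.
Composite weights (80% headcount + 20% floor area): Inspection 0.5780; Plating 0.1090; Machining 0.3129.
Unrounded shares: Inspection 47,688.94; Plating 8,994.47; Machining 25,816.59.
Rounded to nearest $5: Inspection $47,690; Plating $8,995; Machining $25,815. Sum = $82,500.
No rounding difference to absorb.

Inspection: $47,690 | Plating: $8,995 | Machining: $25,815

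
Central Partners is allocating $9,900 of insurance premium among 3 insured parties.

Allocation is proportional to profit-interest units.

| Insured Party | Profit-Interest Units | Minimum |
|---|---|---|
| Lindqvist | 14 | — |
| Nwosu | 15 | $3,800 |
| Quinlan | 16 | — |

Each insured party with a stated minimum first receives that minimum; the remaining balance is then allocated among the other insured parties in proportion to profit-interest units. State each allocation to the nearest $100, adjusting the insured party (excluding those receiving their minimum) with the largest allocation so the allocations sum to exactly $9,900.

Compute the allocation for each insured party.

Lindqvist: $2,800 | Nwosu: $3,800 | Quinlan: $3,300

Fund the minimums — Nwosu $3,800. Residual $6,100.
Residual split over remaining profit-interest units 30: Lindqvist 2,846.67 → $2,800; Quinlan 3,253.33 → $3,300.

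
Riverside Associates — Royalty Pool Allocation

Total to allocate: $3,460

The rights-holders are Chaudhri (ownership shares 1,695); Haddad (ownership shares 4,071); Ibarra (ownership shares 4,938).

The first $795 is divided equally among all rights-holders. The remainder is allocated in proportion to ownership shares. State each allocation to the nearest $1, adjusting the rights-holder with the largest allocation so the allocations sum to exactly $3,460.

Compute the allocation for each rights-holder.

Chaudhri: $687 · Haddad: $1,279 · Ibarra: $1,494

$795 shared equally gives $265 per rights-holder.
Remainder $2,665 by ownership shares (total 10,704): Chaudhri 422.01 → $422; Haddad 1,013.57 → $1,014; Ibarra 1,229.43 → $1,229.
Totals: Chaudhri $265 + $422 = $687; Haddad $265 + $1,014 = $1,279; Ibarra $265 + $1,229 = $1,494.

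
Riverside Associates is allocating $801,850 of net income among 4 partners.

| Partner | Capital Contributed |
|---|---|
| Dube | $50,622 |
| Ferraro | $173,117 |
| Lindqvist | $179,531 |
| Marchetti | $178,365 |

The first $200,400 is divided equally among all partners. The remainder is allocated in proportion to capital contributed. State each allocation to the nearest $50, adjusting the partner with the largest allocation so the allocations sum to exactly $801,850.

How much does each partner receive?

Equal tier: $200,400 ÷ 4 = $50,100 apiece.
Remainder $601,450 by capital contributed (total 581,635): Dube 52,346.58 → $52,350; Ferraro 179,014.71 → $179,000; Lindqvist 185,647.22 → $185,650; Marchetti 184,441.50 → $184,450.
Totals: Dube $50,100 + $52,350 = $102,450; Ferraro $50,100 + $179,000 = $229,100; Lindqvist $50,100 + $185,650 = $235,750; Marchetti $50,100 + $184,450 = $234,550.

Dube: $102,450; Ferraro: $229,100; Lindqvist: $235,750; Marchetti: $234,550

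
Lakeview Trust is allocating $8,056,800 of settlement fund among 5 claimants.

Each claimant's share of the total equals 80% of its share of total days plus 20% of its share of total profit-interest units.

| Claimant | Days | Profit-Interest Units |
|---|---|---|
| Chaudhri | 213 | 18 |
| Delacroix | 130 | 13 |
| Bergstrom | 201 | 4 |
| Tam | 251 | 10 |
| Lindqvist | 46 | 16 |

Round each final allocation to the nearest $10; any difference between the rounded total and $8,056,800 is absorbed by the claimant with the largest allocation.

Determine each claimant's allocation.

Chaudhri: $2,107,920; Delacroix: $1,339,730; Bergstrom: $1,646,130; Tam: $2,187,820; Lindqvist: $775,200

Totals — days 841, profit-interest units 61.
Combined weights (80% days + 20% profit-interest units): Chaudhri 0.2616; Delacroix 0.1663; Bergstrom 0.2043; Tam 0.2716; Lindqvist 0.0962.
Proportional shares: Chaudhri 2,107,919.33; Delacroix 1,339,727.06; Bergstrom 1,646,130.77; Tam 2,187,826.15; Lindqvist 775,196.68.
Rounded to nearest $10: Chaudhri $2,107,920; Delacroix $1,339,730; Bergstrom $1,646,130; Tam $2,187,830; Lindqvist $775,200. Sum = $8,056,810.
Difference $8,056,800 − $8,056,810 = −$10 applied to largest allocation (Tam): Tam becomes $2,187,820.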